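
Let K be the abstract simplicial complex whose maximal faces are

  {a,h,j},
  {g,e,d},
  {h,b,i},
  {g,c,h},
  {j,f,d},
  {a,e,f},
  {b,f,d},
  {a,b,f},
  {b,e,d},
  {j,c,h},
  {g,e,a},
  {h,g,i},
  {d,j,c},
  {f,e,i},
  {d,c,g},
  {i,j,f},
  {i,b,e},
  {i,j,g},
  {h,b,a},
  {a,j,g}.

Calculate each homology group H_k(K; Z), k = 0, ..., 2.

K has 10 vertices, 30 edges, 20 triangles.
rank ∂_0 = 0, rank ∂_1 = 9 ⇒ b_0 = 10 − 0 − 9 = 1; all invariant factors of ∂_1 are 1 so no torsion. So H_0 = Z.
rank ∂_1 = 9, rank ∂_2 = 20 ⇒ b_1 = 30 − 9 − 20 = 1; ∂_2 has invariant factor(s) [2] giving torsion. So H_1 = Z ⊕ Z_2.
rank ∂_2 = 20, rank ∂_3 = 0 ⇒ b_2 = 20 − 20 − 0 = 0. So H_2 = 0.

H_0 ≅ Z,  H_1 ≅ Z ⊕ Z_2,  H_2 = 0.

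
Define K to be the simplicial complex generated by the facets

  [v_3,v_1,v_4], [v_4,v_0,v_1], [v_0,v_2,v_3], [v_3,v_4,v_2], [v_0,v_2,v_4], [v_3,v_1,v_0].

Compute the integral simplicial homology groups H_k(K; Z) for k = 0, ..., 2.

H_0 = Z,  H_1 = 0,  H_2 = Z.

Take the total order v_0 < v_1 < v_2 < v_3 < v_4 on the vertex set. Then K (dimension 2) consists of the simplices:

  0-simplices (5): [v_0], [v_1], [v_2], [v_3], [v_4]
  1-simplices (9): [v_0,v_1], [v_0,v_2], [v_0,v_3], [v_0,v_4], [v_1,v_3], [v_1,v_4], [v_2,v_3], [v_2,v_4], [v_3,v_4]
  2-simplices (6): [v_0,v_1,v_3], [v_0,v_1,v_4], [v_0,v_2,v_3], [v_0,v_2,v_4], [v_1,v_3,v_4], [v_2,v_3,v_4]

so the chain groups are C_0 ≅ Z^5, C_1 ≅ Z^9, C_2 ≅ Z^6.

Boundary ∂_1: C_1 → C_0 sends each edge [p,q] (with p < q) to q − p. For instance
  ∂[v_2,v_4] = [v_4] − [v_2].
The resulting 5×9 matrix has rank 4, and its Smith normal form has invariant factors (1,1,1,1).

∂_2: C_2 → C_1 acts by ∂[p,q,r] = [q,r] − [p,r] + [p,q]. For instance
  ∂[v_0,v_1,v_4] = [v_1,v_4] − [v_0,v_4] + [v_0,v_1],
  ∂[v_0,v_2,v_3] = [v_2,v_3] − [v_0,v_3] + [v_0,v_2].
The resulting 9×6 matrix has rank 5, and its Smith normal form has invariant factors (1,1,1,1,1).

Now H_k = ker ∂_k / im ∂_{k+1}, so:

  H_0: rank C_0 − rank ∂_1 = 5 − 4 = 1, and the invariant factors of ∂_1 are all 1, so H_0 ≅ Z.
  H_1: rank ker ∂_1 − rank ∂_2 = (9 − 4) − 5 = 0, and the invariant factors of ∂_2 are all 1, so H_1 ≅ 0.
  H_2: rank ker ∂_2 − rank ∂_3 = (6 − 5) − 0 = 1, and there is no ∂_3, so H_2 ≅ Z.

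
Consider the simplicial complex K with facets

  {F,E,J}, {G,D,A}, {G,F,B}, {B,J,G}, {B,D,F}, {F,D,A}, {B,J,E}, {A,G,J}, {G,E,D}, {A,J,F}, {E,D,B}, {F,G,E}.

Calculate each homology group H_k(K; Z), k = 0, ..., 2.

H_0 ≅ Z,  H_1 ≅ Z/2,  H_2 = 0.

K has 7 vertices, 18 edges, 12 triangles.
rank ∂_0 = 0, rank ∂_1 = 6 ⇒ b_0 = 7 − 0 − 6 = 1; all invariant factors of ∂_1 are 1 so no torsion. So H_0 ≅ Z.
rank ∂_1 = 6, rank ∂_2 = 12 ⇒ b_1 = 18 − 6 − 12 = 0; ∂_2 has invariant factor(s) [2] giving torsion. So H_1 ≅ Z/2.
rank ∂_2 = 12, rank ∂_3 = 0 ⇒ b_2 = 12 − 12 − 0 = 0. So H_2 ≅ 0.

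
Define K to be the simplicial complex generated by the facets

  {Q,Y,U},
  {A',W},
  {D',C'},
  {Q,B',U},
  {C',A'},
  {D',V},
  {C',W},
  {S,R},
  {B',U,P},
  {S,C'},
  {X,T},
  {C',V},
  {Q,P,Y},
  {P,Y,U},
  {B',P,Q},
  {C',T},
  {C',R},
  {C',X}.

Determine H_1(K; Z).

H_1 = Z^4.

Order the vertices as P < Q < R < S < T < U < V < W < X < Y < A' < B' < C' < D'. Listing each simplex with vertices in this order, K has dimension 2 with simplices:

  0-simplices (14): [P], [Q], [R], [S], [T], [U], [V], [W], [X], [Y], [A'], [B'], [C'], [D']
  1-simplices (21): [P,Q], [P,U], [P,Y], [P,B'], [Q,U], [Q,Y], [Q,B'], [R,S], [R,C'], [S,C'], [T,X], [T,C'], [U,Y], [U,B'], [V,C'], [V,D'], [W,A'], [W,C'], [X,C'], [A',C'], [C',D']
  2-simplices (6): [P,Q,Y], [P,Q,B'], [P,U,Y], [P,U,B'], [Q,U,Y], [Q,U,B']

giving chain groups C_0 ≅ Z^14, C_1 ≅ Z^21, C_2 ≅ Z^6.

The boundary map ∂_1: C_1 → C_0 maps an edge to its endpoints' difference, ∂[p,q] = q − p.
The 14×21 boundary matrix has rank 12 and Smith normal form diag(1,1,1,1,1,1,1,1,1,1,1,1).

Boundary ∂_2: C_2 → C_1 maps a triangle to the signed sum of its edges. For instance
  ∂[P,U,Y] = [U,Y] − [P,Y] + [P,U],
  ∂[Q,U,B'] = [U,B'] − [Q,B'] + [Q,U].
The resulting 21×6 matrix has rank 5, and its Smith normal form has invariant factors (1,1,1,1,1).

Computing H_k = (kernel of ∂_k) / (image of ∂_{k+1}):

  H_1: rank ker ∂_1 − rank ∂_2 = (21 − 12) − 5 = 4, and the invariant factors of ∂_2 are all 1, so H_1 ≅ Z^4.

(K is a triangulation of the disjoint union of a wedge of 4 circles and the 2-sphere S^2.)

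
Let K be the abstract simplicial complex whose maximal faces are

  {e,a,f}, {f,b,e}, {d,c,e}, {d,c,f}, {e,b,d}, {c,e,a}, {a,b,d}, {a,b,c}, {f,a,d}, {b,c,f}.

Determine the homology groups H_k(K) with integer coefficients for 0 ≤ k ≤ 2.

We work with the vertex ordering a < b < c < d < e < f. The simplices of K, each written with vertices in increasing order, are:

  0-simplices (6): a, b, c, d, e, f
  1-simplices (15): ab, ac, ad, ae, af, bc, bd, be, bf, cd, ce, cf, de, df, ef
  2-simplices (10): abc, abd, ace, adf, aef, bcf, bde, bef, cde, cdf

so the chain groups are C_0 ≅ Z^6, C_1 ≅ Z^15, C_2 ≅ Z^10.

Boundary ∂_1: C_1 → C_0 maps an edge to its endpoints' difference, ∂[p,q] = q − p. For instance
  ∂cd = d − c.
As a 6×15 matrix over Z this has rank 5, with invariant factors (1,1,1,1,1).

∂_2: C_2 → C_1 acts by ∂[p,q,r] = [q,r] − [p,r] + [p,q]. For instance
  ∂abc = bc − ac + ab,
  ∂abd = bd − ad + ab.
The resulting 15×10 matrix has rank 10, and its Smith normal form has invariant factors (1,1,1,1,1,1,1,1,1,2).

Reading off H_k = ker ∂_k / im ∂_{k+1}:

  H_0: rank C_0 − rank ∂_1 = 6 − 5 = 1, and the invariant factors of ∂_1 are all 1, so H_0 = Z.
  H_1: rank ker ∂_1 − rank ∂_2 = (15 − 5) − 10 = 0, and ∂_2 has invariant factor 2 > 1, so H_1 = Z_2.
  H_2: rank ker ∂_2 − rank ∂_3 = (10 − 10) − 0 = 0, and there is no ∂_3, so H_2 = 0.

(K is a triangulation of the real projective plane RP^2.)

H_0 ≅ Z,  H_1 ≅ Z_2,  H_2 = 0.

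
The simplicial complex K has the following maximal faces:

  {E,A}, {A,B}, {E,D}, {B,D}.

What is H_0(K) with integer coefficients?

H_0 ≅ Z.

Fix the vertex order A < B < D < E and write every simplex with vertices in increasing order. Then dim K = 1 and the simplices of K are:

  0-simplices (4): A, B, D, E
  1-simplices (4): AB, AE, BD, DE

giving chain groups C_0 ≅ Z^4, C_1 ≅ Z^4.

∂_1: C_1 → C_0 maps an edge to its endpoints' difference, ∂[p,q] = q − p. For instance
  ∂DE = E − D.
This gives a 4×4 integer matrix of rank 3; reducing to Smith normal form yields diagonal entries (1,1,1).

From H_k ≅ ker(∂_k) / im(∂_{k+1}) we obtain:

  H_0: rank C_0 − rank ∂_1 = 4 − 3 = 1, and the invariant factors of ∂_1 are all 1, so H_0 = Z.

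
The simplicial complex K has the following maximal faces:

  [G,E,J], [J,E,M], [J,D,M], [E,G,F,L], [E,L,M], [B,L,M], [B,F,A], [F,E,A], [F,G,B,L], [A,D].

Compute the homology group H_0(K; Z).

H_0 = Z.

K has 9 vertices, 21 edges, 14 triangles, 2 3-simplices.
rank ∂_0 = 0, rank ∂_1 = 8 ⇒ b_0 = 9 − 0 − 8 = 1; all invariant factors of ∂_1 are 1 so no torsion. So H_0 ≅ Z.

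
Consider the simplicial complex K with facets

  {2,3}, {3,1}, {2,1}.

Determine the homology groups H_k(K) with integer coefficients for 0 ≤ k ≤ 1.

H_0 = Z,  H_1 = Z.

Take the total order 1 < 2 < 3 on the vertex set. Then K (dimension 1) consists of the simplices:

  0-simplices (3): [1], [2], [3]
  1-simplices (3): [1,2], [1,3], [2,3]

Hence C_0 ≅ Z^3, C_1 ≅ Z^3.

The boundary map ∂_1: C_1 → C_0 maps an edge to its endpoints' difference, ∂[p,q] = q − p.
The 3×3 boundary matrix has rank 2 and Smith normal form diag(1,1).

From H_k ≅ ker(∂_k) / im(∂_{k+1}) we obtain:

  H_0: rank C_0 − rank ∂_1 = 3 − 2 = 1, and the invariant factors of ∂_1 are all 1, so H_0 = Z.
  H_1: rank ker ∂_1 − rank ∂_2 = (3 − 2) − 0 = 1, and there is no ∂_2, so H_1 = Z.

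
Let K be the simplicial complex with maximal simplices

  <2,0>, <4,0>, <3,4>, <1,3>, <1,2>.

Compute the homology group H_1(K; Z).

Order the vertices as 0 < 1 < 2 < 3 < 4. Listing each simplex with vertices in this order, K has dimension 1 with simplices:

  0-simplices (5): [0], [1], [2], [3], [4]
  1-simplices (5): [0,2], [0,4], [1,2], [1,3], [3,4]

Hence C_0 ≅ Z^5, C_1 ≅ Z^5.

∂_1: C_1 → C_0 sends each edge [p,q] (with p < q) to q − p.
As a 5×5 matrix over Z this has rank 4, with invariant factors (1,1,1,1).

Computing H_k = (kernel of ∂_k) / (image of ∂_{k+1}):

  H_1: rank ker ∂_1 − rank ∂_2 = (5 − 4) − 0 = 1, and there is no ∂_2, so H_1 = Z.

H_1 ≅ Z.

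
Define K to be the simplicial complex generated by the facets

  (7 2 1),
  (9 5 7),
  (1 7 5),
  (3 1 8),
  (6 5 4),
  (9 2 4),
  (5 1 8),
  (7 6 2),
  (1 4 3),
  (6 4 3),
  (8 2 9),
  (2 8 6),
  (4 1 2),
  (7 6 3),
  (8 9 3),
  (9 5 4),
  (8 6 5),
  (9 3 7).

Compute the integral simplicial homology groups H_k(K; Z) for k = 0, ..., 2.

H_0 = Z,  H_1 = Z^2,  H_2 = Z.

Order the vertices as 1 < 2 < 3 < 4 < 5 < 6 < 7 < 8 < 9. Listing each simplex with vertices in this order, K has dimension 2 with simplices:

  0-simplices (9): [1], [2], [3], [4], [5], [6], [7], [8], [9]
  1-simplices (27): (27 of them)
  2-simplices (18): [1,2,4], [1,2,7], [1,3,4], [1,3,8], [1,5,7], [1,5,8], [2,4,9], [2,6,7], [2,6,8], [2,8,9], [3,4,6], [3,6,7], [3,7,9], [3,8,9], [4,5,6], [4,5,9], [5,6,8], [5,7,9]

so the chain groups are C_0 ≅ Z^9, C_1 ≅ Z^27, C_2 ≅ Z^18.

Boundary ∂_1: C_1 → C_0 is given by ∂[p,q] = [q] − [p].
The 9×27 boundary matrix has rank 8 and Smith normal form diag(1,1,1,1,1,1,1,1).

The boundary map ∂_2: C_2 → C_1 sends each 2-simplex [p,q,r] to [q,r] − [p,r] + [p,q]. For instance
  ∂[3,6,7] = [6,7] − [3,7] + [3,6],
  ∂[3,8,9] = [8,9] − [3,9] + [3,8].
The 27×18 boundary matrix has rank 17 and Smith normal form diag(1,1,1,1,1,1,1,1,1,1,1,1,1,1,1,1,1).

Computing H_k = (kernel of ∂_k) / (image of ∂_{k+1}):

  H_0: rank C_0 − rank ∂_1 = 9 − 8 = 1, and the invariant factors of ∂_1 are all 1, so H_0 = Z.
  H_1: rank ker ∂_1 − rank ∂_2 = (27 − 8) − 17 = 2, and the invariant factors of ∂_2 are all 1, so H_1 = Z^2.
  H_2: rank ker ∂_2 − rank ∂_3 = (18 − 17) − 0 = 1, and there is no ∂_3, so H_2 = Z.

As a check, the Euler characteristic is 9 − 27 + 18 = 0, which agrees with 1 − 2 + 1 = 0.
(K is a triangulation of the torus T^2.)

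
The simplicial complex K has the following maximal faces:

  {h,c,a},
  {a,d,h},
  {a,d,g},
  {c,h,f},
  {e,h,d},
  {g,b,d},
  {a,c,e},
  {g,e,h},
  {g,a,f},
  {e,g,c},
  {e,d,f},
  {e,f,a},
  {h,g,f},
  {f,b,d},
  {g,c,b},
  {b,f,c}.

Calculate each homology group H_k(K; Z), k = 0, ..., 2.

H_0 = Z,  H_1 = Z^2,  H_2 = Z.

We work with the vertex ordering a < b < c < d < e < f < g < h. The simplices of K, each written with vertices in increasing order, are:

  0-simplices (8): a, b, c, d, e, f, g, h
  1-simplices (24): ac, ad, ae, af, ag, ah, bc, bd, bf, bg, ce, cf, cg, ch, de, df, dg, dh, ef, eg, eh, fg, fh, gh
  2-simplices (16): ace, ach, adg, adh, aef, afg, bcf, bcg, bdf, bdg, ceg, cfh, def, deh, egh, fgh

so the chain groups are C_0 ≅ Z^8, C_1 ≅ Z^24, C_2 ≅ Z^16.

Boundary ∂_1: C_1 → C_0 maps an edge to its endpoints' difference, ∂[p,q] = q − p. For instance
  ∂cf = f − c.
The resulting 8×24 matrix has rank 7, and its Smith normal form has invariant factors (1,1,1,1,1,1,1).

Boundary ∂_2: C_2 → C_1 sends each 2-simplex [p,q,r] to [q,r] − [p,r] + [p,q]. For instance
  ∂def = ef − df + de,
  ∂ace = ce − ae + ac.
The resulting 24×16 matrix has rank 15, and its Smith normal form has invariant factors (1,1,1,1,1,1,1,1,1,1,1,1,1,1,1).

Reading off H_k = ker ∂_k / im ∂_{k+1}:

  H_0: rank C_0 − rank ∂_1 = 8 − 7 = 1, and the invariant factors of ∂_1 are all 1, so H_0 ≅ Z.
  H_1: rank ker ∂_1 − rank ∂_2 = (24 − 7) − 15 = 2, and the invariant factors of ∂_2 are all 1, so H_1 ≅ Z^2.
  H_2: rank ker ∂_2 − rank ∂_3 = (16 − 15) − 0 = 1, and there is no ∂_3, so H_2 ≅ Z.

As a check, the Euler characteristic is 8 − 24 + 16 = 0, which agrees with 1 − 2 + 1 = 0.
(K is a triangulation of the torus T^2.)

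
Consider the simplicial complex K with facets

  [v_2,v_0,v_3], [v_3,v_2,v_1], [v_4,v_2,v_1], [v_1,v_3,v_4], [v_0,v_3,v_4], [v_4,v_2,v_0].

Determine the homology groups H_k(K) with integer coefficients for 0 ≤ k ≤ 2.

K has 5 vertices, 9 edges, 6 triangles.
rank ∂_0 = 0, rank ∂_1 = 4 ⇒ b_0 = 5 − 0 − 4 = 1; all invariant factors of ∂_1 are 1 so no torsion. So H_0 = Z.
rank ∂_1 = 4, rank ∂_2 = 5 ⇒ b_1 = 9 − 4 − 5 = 0; all invariant factors of ∂_2 are 1 so no torsion. So H_1 = 0.
rank ∂_2 = 5, rank ∂_3 = 0 ⇒ b_2 = 6 − 5 − 0 = 1. So H_2 = Z.

H_0 = Z,  H_1 = 0,  H_2 = Z.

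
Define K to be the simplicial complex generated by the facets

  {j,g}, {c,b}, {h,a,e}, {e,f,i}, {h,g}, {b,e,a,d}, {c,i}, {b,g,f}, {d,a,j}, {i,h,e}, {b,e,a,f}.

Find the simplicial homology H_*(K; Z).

Take the total order a < b < c < d < e < f < g < h < i < j on the vertex set. Then K (dimension 3) consists of the simplices:

  0-simplices (10): a, b, c, d, e, f, g, h, i, j
  1-simplices (22): ab, ad, ae, af, ah, aj, bc, bd, be, bf, bg, ci, de, dj, ef, eh, ei, fg, fi, gh, gj, hi
  2-simplices (12): abd, abe, abf, ade, adj, aef, aeh, bde, bef, bfg, efi, ehi
  3-simplices (2): abde, abef

giving chain groups C_0 ≅ Z^10, C_1 ≅ Z^22, C_2 ≅ Z^12, C_3 ≅ Z^2.

∂_1: C_1 → C_0 is given by ∂[p,q] = [q] − [p].
This gives a 10×22 integer matrix of rank 9; reducing to Smith normal form yields diagonal entries (1,1,1,1,1,1,1,1,1).

Boundary ∂_2: C_2 → C_1 maps a triangle to the signed sum of its edges. For instance
  ∂ade = de − ae + ad,
  ∂adj = dj − aj + ad.
As a 22×12 matrix over Z this has rank 10, with invariant factors (1,1,1,1,1,1,1,1,1,1).

Boundary ∂_3: C_3 → C_2 sends each 3-simplex σ to the alternating sum Σ_i (−1)^i (σ with its i-th vertex removed). For instance
  ∂abef = bef − aef + abf − abe,
  ∂abde = bde − ade + abe − abd.
The 12×2 boundary matrix has rank 2 and Smith normal form diag(1,1).

Reading off H_k = ker ∂_k / im ∂_{k+1}:

  H_0: rank C_0 − rank ∂_1 = 10 − 9 = 1, and the invariant factors of ∂_1 are all 1, so H_0 = Z.
  H_1: rank ker ∂_1 − rank ∂_2 = (22 − 9) − 10 = 3, and the invariant factors of ∂_2 are all 1, so H_1 = Z^3.
  H_2: rank ker ∂_2 − rank ∂_3 = (12 − 10) − 2 = 0, and the invariant factors of ∂_3 are all 1, so H_2 = 0.
  H_3: rank ker ∂_3 − rank ∂_4 = (2 − 2) − 0 = 0, and there is no ∂_4, so H_3 = 0.

H_0 ≅ Z,  H_1 ≅ Z^3,  H_2 = 0,  H_3 = 0.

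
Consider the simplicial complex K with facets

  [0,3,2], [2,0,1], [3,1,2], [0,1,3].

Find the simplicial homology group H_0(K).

H_0 = Z.

K has 4 vertices, 6 edges, 4 triangles.
rank ∂_0 = 0, rank ∂_1 = 3 ⇒ b_0 = 4 − 0 − 3 = 1; all invariant factors of ∂_1 are 1 so no torsion. So H_0 ≅ Z.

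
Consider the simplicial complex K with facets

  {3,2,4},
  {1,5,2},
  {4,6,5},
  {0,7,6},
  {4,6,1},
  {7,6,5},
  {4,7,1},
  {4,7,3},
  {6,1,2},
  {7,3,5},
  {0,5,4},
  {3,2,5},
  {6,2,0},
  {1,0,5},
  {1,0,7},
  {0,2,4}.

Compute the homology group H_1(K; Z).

H_1 = Z^2.

We work with the vertex ordering 0 < 1 < 2 < 3 < 4 < 5 < 6 < 7. The simplices of K, each written with vertices in increasing order, are:

  0-simplices (8): [0], [1], [2], [3], [4], [5], [6], [7]
  1-simplices (24): (24 of them)
  2-simplices (16): [0,1,5], [0,1,7], [0,2,4], [0,2,6], [0,4,5], [0,6,7], [1,2,5], [1,2,6], [1,4,6], [1,4,7], [2,3,4], [2,3,5], [3,4,7], [3,5,7], [4,5,6], [5,6,7]

so the chain groups are C_0 ≅ Z^8, C_1 ≅ Z^24, C_2 ≅ Z^16.

The boundary map ∂_1: C_1 → C_0 sends each edge [p,q] (with p < q) to q − p.
This gives a 8×24 integer matrix of rank 7; reducing to Smith normal form yields diagonal entries (1,1,1,1,1,1,1).

The boundary map ∂_2: C_2 → C_1 sends each 2-simplex [p,q,r] to [q,r] − [p,r] + [p,q]. For instance
  ∂[4,5,6] = [5,6] − [4,6] + [4,5],
  ∂[1,4,7] = [4,7] − [1,7] + [1,4].
As a 24×16 matrix over Z this has rank 15, with invariant factors (1,1,1,1,1,1,1,1,1,1,1,1,1,1,1).

Now H_k = ker ∂_k / im ∂_{k+1}, so:

  H_1: rank ker ∂_1 − rank ∂_2 = (24 − 7) − 15 = 2, and the invariant factors of ∂_2 are all 1, so H_1 = Z^2.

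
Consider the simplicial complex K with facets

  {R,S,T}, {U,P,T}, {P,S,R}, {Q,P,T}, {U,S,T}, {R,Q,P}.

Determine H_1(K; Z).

Take the total order P < Q < R < S < T < U on the vertex set. Then K (dimension 2) consists of the simplices:

  0-simplices (6): P, Q, R, S, T, U
  1-simplices (12): PQ, PR, PS, PT, PU, QR, QT, RS, RT, ST, SU, TU
  2-simplices (6): PQR, PQT, PRS, PTU, RST, STU

so the chain groups are C_0 ≅ Z^6, C_1 ≅ Z^12, C_2 ≅ Z^6.

Boundary ∂_1: C_1 → C_0 maps an edge to its endpoints' difference, ∂[p,q] = q − p.
This gives a 6×12 integer matrix of rank 5; reducing to Smith normal form yields diagonal entries (1,1,1,1,1).

Boundary ∂_2: C_2 → C_1 sends each 2-simplex [p,q,r] to [q,r] − [p,r] + [p,q]. For instance
  ∂STU = TU − SU + ST,
  ∂RST = ST − RT + RS.
The resulting 12×6 matrix has rank 6, and its Smith normal form has invariant factors (1,1,1,1,1,1).

Reading off H_k = ker ∂_k / im ∂_{k+1}:

  H_1: rank ker ∂_1 − rank ∂_2 = (12 − 5) − 6 = 1, and the invariant factors of ∂_2 are all 1, so H_1 = Z.

H_1 ≅ Z.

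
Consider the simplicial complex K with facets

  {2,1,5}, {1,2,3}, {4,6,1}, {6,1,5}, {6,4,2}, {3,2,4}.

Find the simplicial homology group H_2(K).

Fix the vertex order 1 < 2 < 3 < 4 < 5 < 6 and write every simplex with vertices in increasing order. Then dim K = 2 and the simplices of K are:

  0-simplices (6): [1], [2], [3], [4], [5], [6]
  1-simplices (12): [1,2], [1,3], [1,4], [1,5], [1,6], [2,3], [2,4], [2,5], [2,6], [3,4], [4,6], [5,6]
  2-simplices (6): [1,2,3], [1,2,5], [1,4,6], [1,5,6], [2,3,4], [2,4,6]

giving chain groups C_0 ≅ Z^6, C_1 ≅ Z^12, C_2 ≅ Z^6.

∂_1: C_1 → C_0 is given by ∂[p,q] = [q] − [p]. For instance
  ∂[5,6] = [6] − [5].
This gives a 6×12 integer matrix of rank 5; reducing to Smith normal form yields diagonal entries (1,1,1,1,1).

Boundary ∂_2: C_2 → C_1 maps a triangle to the signed sum of its edges. For instance
  ∂[1,5,6] = [5,6] − [1,6] + [1,5],
  ∂[1,4,6] = [4,6] − [1,6] + [1,4].
As a 12×6 matrix over Z this has rank 6, with invariant factors (1,1,1,1,1,1).

Now H_k = ker ∂_k / im ∂_{k+1}, so:

  H_2: rank ker ∂_2 − rank ∂_3 = (6 − 6) − 0 = 0, and there is no ∂_3, so H_2 = 0.

(K is a triangulation of the cylinder S^1 x I.)

H_2 ≅ 0.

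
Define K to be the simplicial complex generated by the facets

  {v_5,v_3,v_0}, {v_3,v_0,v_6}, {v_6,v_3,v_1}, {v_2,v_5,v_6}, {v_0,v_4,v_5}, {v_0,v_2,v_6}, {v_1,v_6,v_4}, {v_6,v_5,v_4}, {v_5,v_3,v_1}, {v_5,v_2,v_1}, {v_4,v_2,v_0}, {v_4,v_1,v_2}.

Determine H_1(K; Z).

H_1 = Z/2.

Take the total order v_0 < v_1 < v_2 < v_3 < v_4 < v_5 < v_6 on the vertex set. Then K (dimension 2) consists of the simplices:

  0-simplices (7): [v_0], [v_1], [v_2], [v_3], [v_4], [v_5], [v_6]
  1-simplices (18): (18 of them)
  2-simplices (12): (12 of them)

Hence C_0 ≅ Z^7, C_1 ≅ Z^18, C_2 ≅ Z^12.

∂_1: C_1 → C_0 is given by ∂[p,q] = [q] − [p]. For instance
  ∂[v_0,v_4] = [v_4] − [v_0].
This gives a 7×18 integer matrix of rank 6; reducing to Smith normal form yields diagonal entries (1,1,1,1,1,1).

Boundary ∂_2: C_2 → C_1 sends each 2-simplex [p,q,r] to [q,r] − [p,r] + [p,q]. For instance
  ∂[v_1,v_2,v_5] = [v_2,v_5] − [v_1,v_5] + [v_1,v_2],
  ∂[v_1,v_2,v_4] = [v_2,v_4] − [v_1,v_4] + [v_1,v_2].
The resulting 18×12 matrix has rank 12, and its Smith normal form has invariant factors (1,1,1,1,1,1,1,1,1,1,1,2).

Computing H_k = (kernel of ∂_k) / (image of ∂_{k+1}):

  H_1: rank ker ∂_1 − rank ∂_2 = (18 − 6) − 12 = 0, and ∂_2 has invariant factor 2 > 1, so H_1 ≅ Z/2.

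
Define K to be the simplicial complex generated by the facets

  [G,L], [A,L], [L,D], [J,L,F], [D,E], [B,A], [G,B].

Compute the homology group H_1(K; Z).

Take the total order A < B < D < E < F < G < J < L on the vertex set. Then K (dimension 2) consists of the simplices:

  0-simplices (8): A, B, D, E, F, G, J, L
  1-simplices (9): AB, AL, BG, DE, DL, FJ, FL, GL, JL
  2-simplices (1): FJL

giving chain groups C_0 ≅ Z^8, C_1 ≅ Z^9, C_2 ≅ Z^1.

∂_1: C_1 → C_0 maps an edge to its endpoints' difference, ∂[p,q] = q − p. For instance
  ∂BG = G − B.
As a 8×9 matrix over Z this has rank 7, with invariant factors (1,1,1,1,1,1,1).

The boundary map ∂_2: C_2 → C_1 sends each 2-simplex [p,q,r] to [q,r] − [p,r] + [p,q]. For instance
  ∂FJL = JL − FL + FJ.
This gives a 9×1 integer matrix of rank 1; reducing to Smith normal form yields diagonal entries (1).

From H_k ≅ ker(∂_k) / im(∂_{k+1}) we obtain:

  H_1: rank ker ∂_1 − rank ∂_2 = (9 − 7) − 1 = 1, and the invariant factors of ∂_2 are all 1, so H_1 ≅ Z.

H_1 ≅ Z.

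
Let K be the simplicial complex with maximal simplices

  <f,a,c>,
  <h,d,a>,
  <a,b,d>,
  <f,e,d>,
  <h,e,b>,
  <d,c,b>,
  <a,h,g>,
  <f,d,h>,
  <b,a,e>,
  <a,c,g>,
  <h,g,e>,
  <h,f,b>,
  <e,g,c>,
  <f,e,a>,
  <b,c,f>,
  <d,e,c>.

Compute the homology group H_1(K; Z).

H_1 = Z^2.

We work with the vertex ordering a < b < c < d < e < f < g < h. The simplices of K, each written with vertices in increasing order, are:

  0-simplices (8): a, b, c, d, e, f, g, h
  1-simplices (24): ab, ac, ad, ae, af, ag, ah, bc, bd, be, bf, bh, cd, ce, cf, cg, de, df, dh, ef, eg, eh, fh, gh
  2-simplices (16): abd, abe, acf, acg, adh, aef, agh, bcd, bcf, beh, bfh, cde, ceg, def, dfh, egh

giving chain groups C_0 ≅ Z^8, C_1 ≅ Z^24, C_2 ≅ Z^16.

∂_1: C_1 → C_0 maps an edge to its endpoints' difference, ∂[p,q] = q − p. For instance
  ∂cf = f − c.
As a 8×24 matrix over Z this has rank 7, with invariant factors (1,1,1,1,1,1,1).

∂_2: C_2 → C_1 sends each 2-simplex [p,q,r] to [q,r] − [p,r] + [p,q]. For instance
  ∂acf = cf − af + ac,
  ∂agh = gh − ah + ag.
As a 24×16 matrix over Z this has rank 15, with invariant factors (1,1,1,1,1,1,1,1,1,1,1,1,1,1,1).

Computing H_k = (kernel of ∂_k) / (image of ∂_{k+1}):

  H_1: rank ker ∂_1 − rank ∂_2 = (24 − 7) − 15 = 2, and the invariant factors of ∂_2 are all 1, so H_1 ≅ Z^2.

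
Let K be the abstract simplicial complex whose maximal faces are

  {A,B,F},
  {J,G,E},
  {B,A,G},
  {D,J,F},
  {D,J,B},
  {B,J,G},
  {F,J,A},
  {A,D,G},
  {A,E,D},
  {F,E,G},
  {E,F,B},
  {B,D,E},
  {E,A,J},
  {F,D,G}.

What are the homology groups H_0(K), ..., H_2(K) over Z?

K has 7 vertices, 21 edges, 14 triangles.
rank ∂_0 = 0, rank ∂_1 = 6 ⇒ b_0 = 7 − 0 − 6 = 1; all invariant factors of ∂_1 are 1 so no torsion. So H_0 = Z.
rank ∂_1 = 6, rank ∂_2 = 13 ⇒ b_1 = 21 − 6 − 13 = 2; all invariant factors of ∂_2 are 1 so no torsion. So H_1 = Z^2.
rank ∂_2 = 13, rank ∂_3 = 0 ⇒ b_2 = 14 − 13 − 0 = 1. So H_2 = Z.

H_0 = Z,  H_1 = Z^2,  H_2 = Z.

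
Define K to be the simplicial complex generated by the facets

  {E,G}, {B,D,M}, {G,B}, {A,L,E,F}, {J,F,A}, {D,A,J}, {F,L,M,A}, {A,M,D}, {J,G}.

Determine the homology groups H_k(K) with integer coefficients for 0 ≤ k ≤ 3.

H_0 ≅ Z,  H_1 ≅ Z^2,  H_2 = 0,  H_3 = 0.

We work with the vertex ordering A < B < D < E < F < G < J < L < M. The simplices of K, each written with vertices in increasing order, are:

  0-simplices (9): A, B, D, E, F, G, J, L, M
  1-simplices (19): AD, AE, AF, AJ, AL, AM, BD, BG, BM, DJ, DM, EF, EG, EL, FJ, FL, FM, GJ, LM
  2-simplices (11): ADJ, ADM, AEF, AEL, AFJ, AFL, AFM, ALM, BDM, EFL, FLM
  3-simplices (2): AEFL, AFLM

so the chain groups are C_0 ≅ Z^9, C_1 ≅ Z^19, C_2 ≅ Z^11, C_3 ≅ Z^2.

Boundary ∂_1: C_1 → C_0 is given by ∂[p,q] = [q] − [p].
This gives a 9×19 integer matrix of rank 8; reducing to Smith normal form yields diagonal entries (1,1,1,1,1,1,1,1).

∂_2: C_2 → C_1 acts by ∂[p,q,r] = [q,r] − [p,r] + [p,q]. For instance
  ∂BDM = DM − BM + BD,
  ∂AEF = EF − AF + AE.
This gives a 19×11 integer matrix of rank 9; reducing to Smith normal form yields diagonal entries (1,1,1,1,1,1,1,1,1).

∂_3: C_3 → C_2 sends each 3-simplex σ to the alternating sum Σ_i (−1)^i (σ with its i-th vertex removed). For instance
  ∂AFLM = FLM − ALM + AFM − AFL,
  ∂AEFL = EFL − AFL + AEL − AEF.
The 11×2 boundary matrix has rank 2 and Smith normal form diag(1,1).

Reading off H_k = ker ∂_k / im ∂_{k+1}:

  H_0: rank C_0 − rank ∂_1 = 9 − 8 = 1, and the invariant factors of ∂_1 are all 1, so H_0 ≅ Z.
  H_1: rank ker ∂_1 − rank ∂_2 = (19 − 8) − 9 = 2, and the invariant factors of ∂_2 are all 1, so H_1 ≅ Z^2.
  H_2: rank ker ∂_2 − rank ∂_3 = (11 − 9) − 2 = 0, and the invariant factors of ∂_3 are all 1, so H_2 ≅ 0.
  H_3: rank ker ∂_3 − rank ∂_4 = (2 − 2) − 0 = 0, and there is no ∂_4, so H_3 ≅ 0.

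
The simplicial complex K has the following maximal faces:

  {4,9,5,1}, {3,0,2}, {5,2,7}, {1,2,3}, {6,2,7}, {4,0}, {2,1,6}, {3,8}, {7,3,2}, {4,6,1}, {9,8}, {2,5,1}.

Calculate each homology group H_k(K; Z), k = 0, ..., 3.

H_0 ≅ Z,  H_1 ≅ Z^2,  H_2 = 0,  H_3 = 0.

Fix the vertex order 0 < 1 < 2 < 3 < 4 < 5 < 6 < 7 < 8 < 9 and write every simplex with vertices in increasing order. Then dim K = 3 and the simplices of K are:

  0-simplices (10): [0], [1], [2], [3], [4], [5], [6], [7], [8], [9]
  1-simplices (22): [0,2], [0,3], [0,4], [1,2], [1,3], [1,4], [1,5], [1,6], [1,9], [2,3], [2,5], [2,6], [2,7], [3,7], [3,8], [4,5], [4,6], [4,9], [5,7], [5,9], [6,7], [8,9]
  2-simplices (12): [0,2,3], [1,2,3], [1,2,5], [1,2,6], [1,4,5], [1,4,6], [1,4,9], [1,5,9], [2,3,7], [2,5,7], [2,6,7], [4,5,9]
  3-simplices (1): [1,4,5,9]

giving chain groups C_0 ≅ Z^10, C_1 ≅ Z^22, C_2 ≅ Z^12, C_3 ≅ Z^1.

Boundary ∂_1: C_1 → C_0 is given by ∂[p,q] = [q] − [p]. For instance
  ∂[6,7] = [7] − [6].
This gives a 10×22 integer matrix of rank 9; reducing to Smith normal form yields diagonal entries (1,1,1,1,1,1,1,1,1).

The boundary map ∂_2: C_2 → C_1 sends each 2-simplex [p,q,r] to [q,r] − [p,r] + [p,q]. For instance
  ∂[1,5,9] = [5,9] − [1,9] + [1,5],
  ∂[1,4,5] = [4,5] − [1,5] + [1,4].
The 22×12 boundary matrix has rank 11 and Smith normal form diag(1,1,1,1,1,1,1,1,1,1,1).

Boundary ∂_3: C_3 → C_2 sends each 3-simplex σ to the alternating sum Σ_i (−1)^i (σ with its i-th vertex removed). For instance
  ∂[1,4,5,9] = [4,5,9] − [1,5,9] + [1,4,9] − [1,4,5].
The resulting 12×1 matrix has rank 1, and its Smith normal form has invariant factors (1).

From H_k ≅ ker(∂_k) / im(∂_{k+1}) we obtain:

  H_0: rank C_0 − rank ∂_1 = 10 − 9 = 1, and the invariant factors of ∂_1 are all 1, so H_0 ≅ Z.
  H_1: rank ker ∂_1 − rank ∂_2 = (22 − 9) − 11 = 2, and the invariant factors of ∂_2 are all 1, so H_1 ≅ Z^2.
  H_2: rank ker ∂_2 − rank ∂_3 = (12 − 11) − 1 = 0, and the invariant factors of ∂_3 are all 1, so H_2 ≅ 0.
  H_3: rank ker ∂_3 − rank ∂_4 = (1 − 1) − 0 = 0, and there is no ∂_4, so H_3 ≅ 0.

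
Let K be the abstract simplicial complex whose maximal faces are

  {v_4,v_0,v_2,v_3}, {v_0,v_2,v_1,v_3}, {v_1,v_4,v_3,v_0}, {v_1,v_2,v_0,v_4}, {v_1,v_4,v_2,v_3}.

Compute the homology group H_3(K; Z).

Take the total order v_0 < v_1 < v_2 < v_3 < v_4 on the vertex set. Then K (dimension 3) consists of the simplices:

  0-simplices (5): [v_0], [v_1], [v_2], [v_3], [v_4]
  1-simplices (10): [v_0,v_1], [v_0,v_2], [v_0,v_3], [v_0,v_4], [v_1,v_2], [v_1,v_3], [v_1,v_4], [v_2,v_3], [v_2,v_4], [v_3,v_4]
  2-simplices (10): [v_0,v_1,v_2], [v_0,v_1,v_3], [v_0,v_1,v_4], [v_0,v_2,v_3], [v_0,v_2,v_4], [v_0,v_3,v_4], [v_1,v_2,v_3], [v_1,v_2,v_4], [v_1,v_3,v_4], [v_2,v_3,v_4]
  3-simplices (5): [v_0,v_1,v_2,v_3], [v_0,v_1,v_2,v_4], [v_0,v_1,v_3,v_4], [v_0,v_2,v_3,v_4], [v_1,v_2,v_3,v_4]

so the chain groups are C_0 ≅ Z^5, C_1 ≅ Z^10, C_2 ≅ Z^10, C_3 ≅ Z^5.

∂_1: C_1 → C_0 is given by ∂[p,q] = [q] − [p].
The resulting 5×10 matrix has rank 4, and its Smith normal form has invariant factors (1,1,1,1).

Boundary ∂_2: C_2 → C_1 sends each 2-simplex [p,q,r] to [q,r] − [p,r] + [p,q]. For instance
  ∂[v_2,v_3,v_4] = [v_3,v_4] − [v_2,v_4] + [v_2,v_3],
  ∂[v_0,v_1,v_2] = [v_1,v_2] − [v_0,v_2] + [v_0,v_1].
The 10×10 boundary matrix has rank 6 and Smith normal form diag(1,1,1,1,1,1).

The boundary map ∂_3: C_3 → C_2 sends each 3-simplex σ to the alternating sum Σ_i (−1)^i (σ with its i-th vertex removed). For instance
  ∂[v_0,v_2,v_3,v_4] = [v_2,v_3,v_4] − [v_0,v_3,v_4] + [v_0,v_2,v_4] − [v_0,v_2,v_3],
  ∂[v_0,v_1,v_2,v_4] = [v_1,v_2,v_4] − [v_0,v_2,v_4] + [v_0,v_1,v_4] − [v_0,v_1,v_2].
As a 10×5 matrix over Z this has rank 4, with invariant factors (1,1,1,1).

Reading off H_k = ker ∂_k / im ∂_{k+1}:

  H_3: rank ker ∂_3 − rank ∂_4 = (5 − 4) − 0 = 1, and there is no ∂_4, so H_3 = Z.

H_3 ≅ Z.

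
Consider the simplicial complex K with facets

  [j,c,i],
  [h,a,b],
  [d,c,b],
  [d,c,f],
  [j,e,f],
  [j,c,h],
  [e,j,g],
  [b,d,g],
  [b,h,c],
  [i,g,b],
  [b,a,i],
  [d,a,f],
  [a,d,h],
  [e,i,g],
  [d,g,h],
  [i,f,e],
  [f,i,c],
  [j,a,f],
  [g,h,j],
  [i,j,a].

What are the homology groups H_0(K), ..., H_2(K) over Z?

H_0 = Z,  H_1 = Z ⊕ Z/2,  H_2 = 0.

Order the vertices as a < b < c < d < e < f < g < h < i < j. Listing each simplex with vertices in this order, K has dimension 2 with simplices:

  0-simplices (10): a, b, c, d, e, f, g, h, i, j
  1-simplices (30): ab, ad, af, ah, ai, aj, bc, bd, bg, bh, bi, cd, cf, ch, ci, cj, df, dg, dh, ef, eg, ei, ej, fi, fj, gh, gi, gj, hj, ij
  2-simplices (20): abh, abi, adf, adh, afj, aij, bcd, bch, bdg, bgi, cdf, cfi, chj, cij, dgh, efi, efj, egi, egj, ghj

so the chain groups are C_0 ≅ Z^10, C_1 ≅ Z^30, C_2 ≅ Z^20.

The boundary map ∂_1: C_1 → C_0 is given by ∂[p,q] = [q] − [p]. For instance
  ∂ef = f − e.
The resulting 10×30 matrix has rank 9, and its Smith normal form has invariant factors (1,1,1,1,1,1,1,1,1).

∂_2: C_2 → C_1 acts by ∂[p,q,r] = [q,r] − [p,r] + [p,q]. For instance
  ∂abi = bi − ai + ab,
  ∂bgi = gi − bi + bg.
The resulting 30×20 matrix has rank 20, and its Smith normal form has invariant factors (1,1,1,1,1,1,1,1,1,1,1,1,1,1,1,1,1,1,1,2).

Computing H_k = (kernel of ∂_k) / (image of ∂_{k+1}):

  H_0: rank C_0 − rank ∂_1 = 10 − 9 = 1, and the invariant factors of ∂_1 are all 1, so H_0 = Z.
  H_1: rank ker ∂_1 − rank ∂_2 = (30 − 9) − 20 = 1, and ∂_2 has invariant factor 2 > 1, so H_1 = Z ⊕ Z/2.
  H_2: rank ker ∂_2 − rank ∂_3 = (20 − 20) − 0 = 0, and there is no ∂_3, so H_2 = 0.

As a check, the Euler characteristic is 10 − 30 + 20 = 0, which agrees with 1 − 1 + 0 = 0.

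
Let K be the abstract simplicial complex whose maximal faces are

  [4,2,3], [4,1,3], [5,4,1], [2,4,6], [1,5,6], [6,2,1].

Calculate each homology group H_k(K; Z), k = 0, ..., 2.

H_0 ≅ Z,  H_1 ≅ Z,  H_2 = 0.

Fix the vertex order 1 < 2 < 3 < 4 < 5 < 6 and write every simplex with vertices in increasing order. Then dim K = 2 and the simplices of K are:

  0-simplices (6): [1], [2], [3], [4], [5], [6]
  1-simplices (12): [1,2], [1,3], [1,4], [1,5], [1,6], [2,3], [2,4], [2,6], [3,4], [4,5], [4,6], [5,6]
  2-simplices (6): [1,2,6], [1,3,4], [1,4,5], [1,5,6], [2,3,4], [2,4,6]

Hence C_0 ≅ Z^6, C_1 ≅ Z^12, C_2 ≅ Z^6.

∂_1: C_1 → C_0 is given by ∂[p,q] = [q] − [p]. For instance
  ∂[3,4] = [4] − [3].
The resulting 6×12 matrix has rank 5, and its Smith normal form has invariant factors (1,1,1,1,1).

Boundary ∂_2: C_2 → C_1 sends each 2-simplex [p,q,r] to [q,r] − [p,r] + [p,q]. For instance
  ∂[1,3,4] = [3,4] − [1,4] + [1,3],
  ∂[1,4,5] = [4,5] − [1,5] + [1,4].
The resulting 12×6 matrix has rank 6, and its Smith normal form has invariant factors (1,1,1,1,1,1).

Reading off H_k = ker ∂_k / im ∂_{k+1}:

  H_0: rank C_0 − rank ∂_1 = 6 − 5 = 1, and the invariant factors of ∂_1 are all 1, so H_0 = Z.
  H_1: rank ker ∂_1 − rank ∂_2 = (12 − 5) − 6 = 1, and the invariant factors of ∂_2 are all 1, so H_1 = Z.
  H_2: rank ker ∂_2 − rank ∂_3 = (6 − 6) − 0 = 0, and there is no ∂_3, so H_2 = 0.

As a check, the Euler characteristic is 6 − 12 + 6 = 0, which agrees with 1 − 1 + 0 = 0.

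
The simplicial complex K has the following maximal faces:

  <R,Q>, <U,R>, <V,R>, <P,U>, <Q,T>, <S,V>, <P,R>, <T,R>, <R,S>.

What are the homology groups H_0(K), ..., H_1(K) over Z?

We work with the vertex ordering P < Q < R < S < T < U < V. The simplices of K, each written with vertices in increasing order, are:

  0-simplices (7): P, Q, R, S, T, U, V
  1-simplices (9): PR, PU, QR, QT, RS, RT, RU, RV, SV

so the chain groups are C_0 ≅ Z^7, C_1 ≅ Z^9.

∂_1: C_1 → C_0 maps an edge to its endpoints' difference, ∂[p,q] = q − p. For instance
  ∂RU = U − R.
As a 7×9 matrix over Z this has rank 6, with invariant factors (1,1,1,1,1,1).

From H_k ≅ ker(∂_k) / im(∂_{k+1}) we obtain:

  H_0: rank C_0 − rank ∂_1 = 7 − 6 = 1, and the invariant factors of ∂_1 are all 1, so H_0 ≅ Z.
  H_1: rank ker ∂_1 − rank ∂_2 = (9 − 6) − 0 = 3, and there is no ∂_2, so H_1 ≅ Z^3.

As a check, the Euler characteristic is 7 − 9 = -2, which agrees with 1 − 3 = -2.

H_0 = Z,  H_1 = Z^3.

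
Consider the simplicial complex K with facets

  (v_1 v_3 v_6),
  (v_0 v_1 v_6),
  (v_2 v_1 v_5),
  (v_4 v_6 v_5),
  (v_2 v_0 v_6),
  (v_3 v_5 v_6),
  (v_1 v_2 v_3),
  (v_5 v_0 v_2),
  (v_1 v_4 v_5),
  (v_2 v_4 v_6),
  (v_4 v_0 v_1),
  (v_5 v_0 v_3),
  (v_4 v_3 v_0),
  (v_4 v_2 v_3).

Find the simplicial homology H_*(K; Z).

We work with the vertex ordering v_0 < v_1 < v_2 < v_3 < v_4 < v_5 < v_6. The simplices of K, each written with vertices in increasing order, are:

  0-simplices (7): [v_0], [v_1], [v_2], [v_3], [v_4], [v_5], [v_6]
  1-simplices (21): (21 of them)
  2-simplices (14): (14 of them)

Hence C_0 ≅ Z^7, C_1 ≅ Z^21, C_2 ≅ Z^14.

The boundary map ∂_1: C_1 → C_0 sends each edge [p,q] (with p < q) to q − p.
This gives a 7×21 integer matrix of rank 6; reducing to Smith normal form yields diagonal entries (1,1,1,1,1,1).

Boundary ∂_2: C_2 → C_1 acts by ∂[p,q,r] = [q,r] − [p,r] + [p,q]. For instance
  ∂[v_1,v_2,v_3] = [v_2,v_3] − [v_1,v_3] + [v_1,v_2],
  ∂[v_0,v_2,v_5] = [v_2,v_5] − [v_0,v_5] + [v_0,v_2].
The 21×14 boundary matrix has rank 13 and Smith normal form diag(1,1,1,1,1,1,1,1,1,1,1,1,1).

Now H_k = ker ∂_k / im ∂_{k+1}, so:

  H_0: rank C_0 − rank ∂_1 = 7 − 6 = 1, and the invariant factors of ∂_1 are all 1, so H_0 = Z.
  H_1: rank ker ∂_1 − rank ∂_2 = (21 − 6) − 13 = 2, and the invariant factors of ∂_2 are all 1, so H_1 = Z^2.
  H_2: rank ker ∂_2 − rank ∂_3 = (14 − 13) − 0 = 1, and there is no ∂_3, so H_2 = Z.

(K is a triangulation of the torus T^2.)

H_0 ≅ Z,  H_1 ≅ Z^2,  H_2 ≅ Z.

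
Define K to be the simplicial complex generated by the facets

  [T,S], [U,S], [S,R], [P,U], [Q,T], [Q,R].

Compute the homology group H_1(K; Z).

We work with the vertex ordering P < Q < R < S < T < U. The simplices of K, each written with vertices in increasing order, are:

  0-simplices (6): P, Q, R, S, T, U
  1-simplices (6): PU, QR, QT, RS, ST, SU

Hence C_0 ≅ Z^6, C_1 ≅ Z^6.

The boundary map ∂_1: C_1 → C_0 is given by ∂[p,q] = [q] − [p]. For instance
  ∂PU = U − P.
The 6×6 boundary matrix has rank 5 and Smith normal form diag(1,1,1,1,1).

Now H_k = ker ∂_k / im ∂_{k+1}, so:

  H_1: rank ker ∂_1 − rank ∂_2 = (6 − 5) − 0 = 1, and there is no ∂_2, so H_1 = Z.

H_1 = Z.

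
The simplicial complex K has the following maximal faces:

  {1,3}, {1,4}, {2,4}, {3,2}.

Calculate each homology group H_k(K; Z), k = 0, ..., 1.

H_0 ≅ Z,  H_1 ≅ Z.

Take the total order 1 < 2 < 3 < 4 on the vertex set. Then K (dimension 1) consists of the simplices:

  0-simplices (4): [1], [2], [3], [4]
  1-simplices (4): [1,3], [1,4], [2,3], [2,4]

giving chain groups C_0 ≅ Z^4, C_1 ≅ Z^4.

∂_1: C_1 → C_0 sends each edge [p,q] (with p < q) to q − p. For instance
  ∂[2,3] = [3] − [2].
The 4×4 boundary matrix has rank 3 and Smith normal form diag(1,1,1).

Computing H_k = (kernel of ∂_k) / (image of ∂_{k+1}):

  H_0: rank C_0 − rank ∂_1 = 4 − 3 = 1, and the invariant factors of ∂_1 are all 1, so H_0 ≅ Z.
  H_1: rank ker ∂_1 − rank ∂_2 = (4 − 3) − 0 = 1, and there is no ∂_2, so H_1 ≅ Z.

As a check, the Euler characteristic is 4 − 4 = 0, which agrees with 1 − 1 = 0.
(K is a triangulation of the circle S^1.)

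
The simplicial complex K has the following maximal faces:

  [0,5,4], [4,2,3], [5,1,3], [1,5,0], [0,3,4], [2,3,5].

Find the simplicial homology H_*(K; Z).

Take the total order 0 < 1 < 2 < 3 < 4 < 5 on the vertex set. Then K (dimension 2) consists of the simplices:

  0-simplices (6): [0], [1], [2], [3], [4], [5]
  1-simplices (12): [0,1], [0,3], [0,4], [0,5], [1,3], [1,5], [2,3], [2,4], [2,5], [3,4], [3,5], [4,5]
  2-simplices (6): [0,1,5], [0,3,4], [0,4,5], [1,3,5], [2,3,4], [2,3,5]

Hence C_0 ≅ Z^6, C_1 ≅ Z^12, C_2 ≅ Z^6.

The boundary map ∂_1: C_1 → C_0 maps an edge to its endpoints' difference, ∂[p,q] = q − p.
The resulting 6×12 matrix has rank 5, and its Smith normal form has invariant factors (1,1,1,1,1).

∂_2: C_2 → C_1 maps a triangle to the signed sum of its edges. For instance
  ∂[0,4,5] = [4,5] − [0,5] + [0,4],
  ∂[2,3,4] = [3,4] − [2,4] + [2,3].
As a 12×6 matrix over Z this has rank 6, with invariant factors (1,1,1,1,1,1).

Reading off H_k = ker ∂_k / im ∂_{k+1}:

  H_0: rank C_0 − rank ∂_1 = 6 − 5 = 1, and the invariant factors of ∂_1 are all 1, so H_0 = Z.
  H_1: rank ker ∂_1 − rank ∂_2 = (12 − 5) − 6 = 1, and the invariant factors of ∂_2 are all 1, so H_1 = Z.
  H_2: rank ker ∂_2 − rank ∂_3 = (6 − 6) − 0 = 0, and there is no ∂_3, so H_2 = 0.

H_0 ≅ Z,  H_1 ≅ Z,  H_2 = 0.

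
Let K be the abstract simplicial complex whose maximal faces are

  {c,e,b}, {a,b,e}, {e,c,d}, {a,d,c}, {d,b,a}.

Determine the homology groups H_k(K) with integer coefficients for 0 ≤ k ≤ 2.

H_0 = Z,  H_1 = Z,  H_2 = 0.

Fix the vertex order a < b < c < d < e and write every simplex with vertices in increasing order. Then dim K = 2 and the simplices of K are:

  0-simplices (5): a, b, c, d, e
  1-simplices (10): ab, ac, ad, ae, bc, bd, be, cd, ce, de
  2-simplices (5): abd, abe, acd, bce, cde

giving chain groups C_0 ≅ Z^5, C_1 ≅ Z^10, C_2 ≅ Z^5.

Boundary ∂_1: C_1 → C_0 maps an edge to its endpoints' difference, ∂[p,q] = q − p.
The resulting 5×10 matrix has rank 4, and its Smith normal form has invariant factors (1,1,1,1).

The boundary map ∂_2: C_2 → C_1 sends each 2-simplex [p,q,r] to [q,r] − [p,r] + [p,q]. For instance
  ∂acd = cd − ad + ac,
  ∂abd = bd − ad + ab.
The resulting 10×5 matrix has rank 5, and its Smith normal form has invariant factors (1,1,1,1,1).

Computing H_k = (kernel of ∂_k) / (image of ∂_{k+1}):

  H_0: rank C_0 − rank ∂_1 = 5 − 4 = 1, and the invariant factors of ∂_1 are all 1, so H_0 ≅ Z.
  H_1: rank ker ∂_1 − rank ∂_2 = (10 − 4) − 5 = 1, and the invariant factors of ∂_2 are all 1, so H_1 ≅ Z.
  H_2: rank ker ∂_2 − rank ∂_3 = (5 − 5) − 0 = 0, and there is no ∂_3, so H_2 ≅ 0.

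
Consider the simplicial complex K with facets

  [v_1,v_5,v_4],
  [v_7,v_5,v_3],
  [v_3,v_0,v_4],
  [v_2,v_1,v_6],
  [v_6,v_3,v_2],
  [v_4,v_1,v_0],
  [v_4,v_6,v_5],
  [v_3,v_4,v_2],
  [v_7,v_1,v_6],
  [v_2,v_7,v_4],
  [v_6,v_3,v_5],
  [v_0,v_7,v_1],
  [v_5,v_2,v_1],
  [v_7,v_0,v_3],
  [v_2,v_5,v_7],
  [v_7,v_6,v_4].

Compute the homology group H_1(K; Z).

H_1 ≅ Z^2.

Fix the vertex order v_0 < v_1 < v_2 < v_3 < v_4 < v_5 < v_6 < v_7 and write every simplex with vertices in increasing order. Then dim K = 2 and the simplices of K are:

  0-simplices (8): [v_0], [v_1], [v_2], [v_3], [v_4], [v_5], [v_6], [v_7]
  1-simplices (24): (24 of them)
  2-simplices (16): (16 of them)

Hence C_0 ≅ Z^8, C_1 ≅ Z^24, C_2 ≅ Z^16.

The boundary map ∂_1: C_1 → C_0 maps an edge to its endpoints' difference, ∂[p,q] = q − p. For instance
  ∂[v_1,v_5] = [v_5] − [v_1].
The 8×24 boundary matrix has rank 7 and Smith normal form diag(1,1,1,1,1,1,1).

Boundary ∂_2: C_2 → C_1 maps a triangle to the signed sum of its edges. For instance
  ∂[v_3,v_5,v_7] = [v_5,v_7] − [v_3,v_7] + [v_3,v_5],
  ∂[v_1,v_4,v_5] = [v_4,v_5] − [v_1,v_5] + [v_1,v_4].
As a 24×16 matrix over Z this has rank 15, with invariant factors (1,1,1,1,1,1,1,1,1,1,1,1,1,1,1).

Computing H_k = (kernel of ∂_k) / (image of ∂_{k+1}):

  H_1: rank ker ∂_1 − rank ∂_2 = (24 − 7) − 15 = 2, and the invariant factors of ∂_2 are all 1, so H_1 = Z^2.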